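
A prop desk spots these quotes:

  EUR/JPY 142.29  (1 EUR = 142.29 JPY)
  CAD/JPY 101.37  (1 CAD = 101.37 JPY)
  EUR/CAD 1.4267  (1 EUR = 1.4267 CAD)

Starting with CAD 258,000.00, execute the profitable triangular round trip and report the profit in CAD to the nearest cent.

Profitable loop is CAD → JPY → EUR → CAD:
CAD 258,000.00 × 101.37 = JPY 26,153,460
JPY 26,153,460 ÷ 142.29 = EUR 183,803.92
EUR 183,803.92 × 1.4267 = CAD 262,233.05
Profit = CAD 262,233.05 − CAD 258,000.00

Profit: CAD 4,233.05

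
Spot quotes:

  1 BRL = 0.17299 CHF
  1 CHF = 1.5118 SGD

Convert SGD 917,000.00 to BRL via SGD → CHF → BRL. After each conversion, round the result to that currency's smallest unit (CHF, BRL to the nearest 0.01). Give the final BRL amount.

BRL 3,506,339.73

SGD 917,000.00 ÷ 1.5118 = CHF 606,561.71
CHF 606,561.71 ÷ 0.17299 = BRL 3,506,339.73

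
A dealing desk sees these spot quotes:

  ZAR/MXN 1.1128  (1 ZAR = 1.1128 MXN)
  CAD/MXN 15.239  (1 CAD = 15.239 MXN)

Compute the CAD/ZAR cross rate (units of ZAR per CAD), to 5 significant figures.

CAD/ZAR = 13.694

1 CAD × 15.239 = 15.239 MXN
15.239 MXN ÷ 1.1128 = 13.6943 ZAR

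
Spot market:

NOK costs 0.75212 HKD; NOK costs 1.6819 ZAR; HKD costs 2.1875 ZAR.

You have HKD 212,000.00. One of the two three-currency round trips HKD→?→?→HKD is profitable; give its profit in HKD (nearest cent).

Profitable loop is HKD → NOK → ZAR → HKD:
HKD 212,000.00 ÷ 0.75212 = NOK 281,869.91
NOK 281,869.91 × 1.6819 = ZAR 474,077.01
ZAR 474,077.01 ÷ 2.1875 = HKD 216,720.92
Profit = HKD 216,720.92 − HKD 212,000.00

Profit: HKD 4,720.92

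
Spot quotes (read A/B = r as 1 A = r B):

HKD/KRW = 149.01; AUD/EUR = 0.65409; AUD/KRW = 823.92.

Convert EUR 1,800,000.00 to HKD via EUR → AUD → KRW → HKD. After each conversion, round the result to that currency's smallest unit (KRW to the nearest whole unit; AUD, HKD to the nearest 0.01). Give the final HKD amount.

HKD 15,216,144.55

EUR 1,800,000.00 ÷ 0.65409 = AUD 2,751,914.87
AUD 2,751,914.87 × 823.92 = KRW 2,267,357,700
KRW 2,267,357,700 ÷ 149.01 = HKD 15,216,144.55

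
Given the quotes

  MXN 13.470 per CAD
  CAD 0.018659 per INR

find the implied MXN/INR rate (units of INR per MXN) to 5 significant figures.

1 MXN ÷ 13.470 = 0.074239 CAD
0.074239 CAD ÷ 0.018659 = 3.97873 INR

MXN/INR = 3.9787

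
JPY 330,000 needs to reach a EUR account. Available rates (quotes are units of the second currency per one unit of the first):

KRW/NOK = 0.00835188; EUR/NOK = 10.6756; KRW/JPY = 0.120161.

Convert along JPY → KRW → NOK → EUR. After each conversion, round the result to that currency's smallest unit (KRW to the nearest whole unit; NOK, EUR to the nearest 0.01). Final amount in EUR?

JPY 330,000 ÷ 0.120161 = KRW 2,746,315
KRW 2,746,315 × 0.00835188 = NOK 22,936.89
NOK 22,936.89 ÷ 10.6756 = EUR 2,148.53

EUR 2,148.53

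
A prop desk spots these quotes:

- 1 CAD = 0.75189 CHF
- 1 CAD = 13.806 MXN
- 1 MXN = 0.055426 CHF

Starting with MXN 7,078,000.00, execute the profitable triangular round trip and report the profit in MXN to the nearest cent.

Profitable loop is MXN → CHF → CAD → MXN:
MXN 7,078,000.00 × 0.055426 = CHF 392,305.23
CHF 392,305.23 ÷ 0.75189 = CAD 521,758.81
CAD 521,758.81 × 13.806 = MXN 7,203,402.06
Profit = MXN 7,203,402.06 − MXN 7,078,000.00

Profit: MXN 125,402.06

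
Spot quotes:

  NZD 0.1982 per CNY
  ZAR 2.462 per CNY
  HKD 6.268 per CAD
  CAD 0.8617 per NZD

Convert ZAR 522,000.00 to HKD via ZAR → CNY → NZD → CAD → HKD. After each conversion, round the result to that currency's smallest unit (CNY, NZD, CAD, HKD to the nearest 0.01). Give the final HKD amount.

HKD 226,971.43

ZAR 522,000.00 ÷ 2.462 = CNY 212,022.75
CNY 212,022.75 × 0.1982 = NZD 42,022.91
NZD 42,022.91 × 0.8617 = CAD 36,211.14
CAD 36,211.14 × 6.268 = HKD 226,971.43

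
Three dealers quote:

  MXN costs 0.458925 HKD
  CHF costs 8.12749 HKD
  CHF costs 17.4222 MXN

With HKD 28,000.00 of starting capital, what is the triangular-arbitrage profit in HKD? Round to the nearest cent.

Profit: HKD 462.29

Profitable loop is HKD → MXN → CHF → HKD:
HKD 28,000.00 ÷ 0.458925 = MXN 61,012.15
MXN 61,012.15 ÷ 17.4222 = CHF 3,501.98
CHF 3,501.98 × 8.12749 = HKD 28,462.29
Profit = HKD 28,462.29 − HKD 28,000.00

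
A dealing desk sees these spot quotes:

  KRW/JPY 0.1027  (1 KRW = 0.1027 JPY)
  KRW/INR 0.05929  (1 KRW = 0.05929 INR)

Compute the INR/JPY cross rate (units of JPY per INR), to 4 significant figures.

INR/JPY = 1.732

1 INR ÷ 0.05929 = 16.8663 KRW
16.8663 KRW × 0.1027 = 1.73216 JPY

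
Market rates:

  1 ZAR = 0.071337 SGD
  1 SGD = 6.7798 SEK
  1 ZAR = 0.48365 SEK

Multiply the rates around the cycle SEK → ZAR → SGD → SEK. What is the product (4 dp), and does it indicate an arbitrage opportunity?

1.0000 (no arbitrage)

Around SEK → ZAR → SGD → SEK: 1 ÷ 0.48365 × 0.071337 × 6.7798 = 1.000001
Product ≈ 1 (deviation 0.000%, within rounding noise).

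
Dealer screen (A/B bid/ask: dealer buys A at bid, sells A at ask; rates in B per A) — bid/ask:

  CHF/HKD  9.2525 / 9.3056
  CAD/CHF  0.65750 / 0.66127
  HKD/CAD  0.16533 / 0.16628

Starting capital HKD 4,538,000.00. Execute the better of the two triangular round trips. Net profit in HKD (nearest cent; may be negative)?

Best loop HKD → CAD → CHF → HKD:
HKD 4,538,000.00 × 0.16533 (sell HKD at bid) = CAD 750,267.54
CAD 750,267.54 × 0.65750 (sell CAD at bid) = CHF 493,300.91
CHF 493,300.91 × 9.2525 (sell CHF at bid) = HKD 4,564,266.65

Net profit: HKD 26,266.65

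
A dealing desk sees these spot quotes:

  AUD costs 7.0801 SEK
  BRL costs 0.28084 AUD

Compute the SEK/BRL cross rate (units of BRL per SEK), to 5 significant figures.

SEK/BRL = 0.50292

1 SEK ÷ 7.0801 = 0.141241 AUD
0.141241 AUD ÷ 0.28084 = 0.502923 BRL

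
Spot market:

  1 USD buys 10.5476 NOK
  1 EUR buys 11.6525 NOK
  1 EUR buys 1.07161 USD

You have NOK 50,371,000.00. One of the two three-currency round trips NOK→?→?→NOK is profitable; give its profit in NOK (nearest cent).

Profit: NOK 1,557,918.19

Profitable loop is NOK → USD → EUR → NOK:
NOK 50,371,000.00 ÷ 10.5476 = USD 4,775,588.76
USD 4,775,588.76 ÷ 1.07161 = EUR 4,456,461.55
EUR 4,456,461.55 × 11.6525 = NOK 51,928,918.19
Profit = NOK 51,928,918.19 − NOK 50,371,000.00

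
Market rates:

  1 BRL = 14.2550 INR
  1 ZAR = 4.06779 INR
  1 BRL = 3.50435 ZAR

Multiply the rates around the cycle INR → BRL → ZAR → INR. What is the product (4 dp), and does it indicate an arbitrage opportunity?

Around INR → BRL → ZAR → INR: 1 ÷ 14.2550 × 3.50435 × 4.06779 = 0.999997
Product ≈ 1 (deviation 0.000%, within rounding noise).

1.0000 (no arbitrage)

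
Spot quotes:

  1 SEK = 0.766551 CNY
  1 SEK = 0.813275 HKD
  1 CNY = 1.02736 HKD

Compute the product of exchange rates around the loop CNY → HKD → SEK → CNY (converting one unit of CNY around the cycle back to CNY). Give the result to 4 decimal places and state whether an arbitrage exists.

Around CNY → HKD → SEK → CNY: 1 × 1.02736 ÷ 0.813275 × 0.766551 = 0.968336
Product < 1; profitable direction is CNY → SEK → HKD → CNY.

0.9683 (arbitrage exists)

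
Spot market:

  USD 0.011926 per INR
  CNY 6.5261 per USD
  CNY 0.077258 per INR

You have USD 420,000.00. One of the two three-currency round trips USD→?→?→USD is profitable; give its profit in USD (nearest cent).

Profit: USD 3,111.04

Profitable loop is USD → CNY → INR → USD:
USD 420,000.00 × 6.5261 = CNY 2,740,962.00
CNY 2,740,962.00 ÷ 0.077258 = INR 35,478,034.64
INR 35,478,034.64 × 0.011926 = USD 423,111.04
Profit = USD 423,111.04 − USD 420,000.00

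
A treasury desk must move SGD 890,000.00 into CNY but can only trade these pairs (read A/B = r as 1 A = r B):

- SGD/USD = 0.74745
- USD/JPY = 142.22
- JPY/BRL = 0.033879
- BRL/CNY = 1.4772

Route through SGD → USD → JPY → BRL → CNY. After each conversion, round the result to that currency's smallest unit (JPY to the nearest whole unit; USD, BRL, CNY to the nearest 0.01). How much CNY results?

CNY 4,734,811.68

SGD 890,000.00 × 0.74745 = USD 665,230.50
USD 665,230.50 × 142.22 = JPY 94,609,082
JPY 94,609,082 × 0.033879 = BRL 3,205,261.09
BRL 3,205,261.09 × 1.4772 = CNY 4,734,811.68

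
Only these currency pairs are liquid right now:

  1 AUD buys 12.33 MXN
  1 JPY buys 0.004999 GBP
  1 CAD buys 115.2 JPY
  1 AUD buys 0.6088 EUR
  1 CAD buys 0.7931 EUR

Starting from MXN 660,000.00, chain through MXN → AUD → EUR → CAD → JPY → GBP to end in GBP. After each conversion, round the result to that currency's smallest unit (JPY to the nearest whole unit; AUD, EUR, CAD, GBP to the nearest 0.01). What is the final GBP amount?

GBP 23,662.64

MXN 660,000.00 ÷ 12.33 = AUD 53,527.98
AUD 53,527.98 × 0.6088 = EUR 32,587.83
EUR 32,587.83 ÷ 0.7931 = CAD 41,089.18
CAD 41,089.18 × 115.2 = JPY 4,733,474
JPY 4,733,474 × 0.004999 = GBP 23,662.64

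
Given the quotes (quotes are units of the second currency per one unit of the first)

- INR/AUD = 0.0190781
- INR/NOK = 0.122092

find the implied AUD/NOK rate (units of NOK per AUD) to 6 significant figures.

AUD/NOK = 6.39959

1 AUD ÷ 0.0190781 = 52.4161 INR
52.4161 INR × 0.122092 = 6.39959 NOK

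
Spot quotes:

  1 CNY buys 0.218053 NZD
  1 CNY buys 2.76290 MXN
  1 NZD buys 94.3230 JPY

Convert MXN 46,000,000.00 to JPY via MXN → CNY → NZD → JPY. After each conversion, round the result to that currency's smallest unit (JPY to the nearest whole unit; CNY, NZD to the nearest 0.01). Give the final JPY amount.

MXN 46,000,000.00 ÷ 2.76290 = CNY 16,649,172.97
CNY 16,649,172.97 × 0.218053 = NZD 3,630,402.11
NZD 3,630,402.11 × 94.3230 = JPY 342,430,418

JPY 342,430,418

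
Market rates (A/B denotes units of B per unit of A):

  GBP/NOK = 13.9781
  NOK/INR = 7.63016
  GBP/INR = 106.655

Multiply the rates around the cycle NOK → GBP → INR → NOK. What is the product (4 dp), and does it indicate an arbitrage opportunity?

Around NOK → GBP → INR → NOK: 1 ÷ 13.9781 × 106.655 ÷ 7.63016 = 0.999999
Product ≈ 1 (deviation 0.000%, within rounding noise).

1.0000 (no arbitrage)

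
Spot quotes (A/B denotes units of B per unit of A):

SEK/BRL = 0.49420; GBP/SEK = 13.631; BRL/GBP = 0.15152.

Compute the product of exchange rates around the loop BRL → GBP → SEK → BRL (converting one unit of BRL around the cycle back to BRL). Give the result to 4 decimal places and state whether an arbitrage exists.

Around BRL → GBP → SEK → BRL: 1 × 0.15152 × 13.631 × 0.49420 = 1.020705
Product > 1; profitable direction is BRL → GBP → SEK → BRL.

1.0207 (arbitrage exists)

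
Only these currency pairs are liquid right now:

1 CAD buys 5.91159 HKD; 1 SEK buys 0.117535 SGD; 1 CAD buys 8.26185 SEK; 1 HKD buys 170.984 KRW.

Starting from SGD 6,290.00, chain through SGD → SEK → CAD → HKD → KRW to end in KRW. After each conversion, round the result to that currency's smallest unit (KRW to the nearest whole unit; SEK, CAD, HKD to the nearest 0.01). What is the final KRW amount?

KRW 6,547,355

SGD 6,290.00 ÷ 0.117535 = SEK 53,515.97
SEK 53,515.97 ÷ 8.26185 = CAD 6,477.48
CAD 6,477.48 × 5.91159 = HKD 38,292.21
HKD 38,292.21 × 170.984 = KRW 6,547,355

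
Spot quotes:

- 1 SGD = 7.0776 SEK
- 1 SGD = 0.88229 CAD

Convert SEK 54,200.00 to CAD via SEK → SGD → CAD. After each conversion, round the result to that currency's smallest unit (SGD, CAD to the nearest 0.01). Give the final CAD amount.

SEK 54,200.00 ÷ 7.0776 = SGD 7,657.96
SGD 7,657.96 × 0.88229 = CAD 6,756.54

CAD 6,756.54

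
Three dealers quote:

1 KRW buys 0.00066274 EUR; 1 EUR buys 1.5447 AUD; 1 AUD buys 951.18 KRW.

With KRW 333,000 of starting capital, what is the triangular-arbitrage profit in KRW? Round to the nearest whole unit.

Profit: KRW 8,975

Profitable loop is KRW → AUD → EUR → KRW:
KRW 333,000 ÷ 951.18 = AUD 350.09
AUD 350.09 ÷ 1.5447 = EUR 226.64
EUR 226.64 ÷ 0.00066274 = KRW 341,975
Profit = KRW 341,975 − KRW 333,000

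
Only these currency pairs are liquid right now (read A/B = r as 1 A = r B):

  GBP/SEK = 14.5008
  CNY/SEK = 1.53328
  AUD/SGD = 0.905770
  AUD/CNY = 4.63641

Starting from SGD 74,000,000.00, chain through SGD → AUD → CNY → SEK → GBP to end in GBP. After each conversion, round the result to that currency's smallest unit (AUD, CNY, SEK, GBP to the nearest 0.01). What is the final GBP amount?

SGD 74,000,000.00 ÷ 0.905770 = AUD 81,698,444.42
AUD 81,698,444.42 × 4.63641 = CNY 378,787,484.69
CNY 378,787,484.69 × 1.53328 = SEK 580,787,274.53
SEK 580,787,274.53 ÷ 14.5008 = GBP 40,052,085.02

GBP 40,052,085.02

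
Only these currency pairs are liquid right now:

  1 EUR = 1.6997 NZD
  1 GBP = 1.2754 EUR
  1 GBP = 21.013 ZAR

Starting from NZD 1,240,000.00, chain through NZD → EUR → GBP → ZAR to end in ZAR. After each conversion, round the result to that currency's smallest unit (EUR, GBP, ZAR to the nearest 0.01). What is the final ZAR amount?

ZAR 12,019,628.90

NZD 1,240,000.00 ÷ 1.6997 = EUR 729,540.51
EUR 729,540.51 ÷ 1.2754 = GBP 572,009.18
GBP 572,009.18 × 21.013 = ZAR 12,019,628.90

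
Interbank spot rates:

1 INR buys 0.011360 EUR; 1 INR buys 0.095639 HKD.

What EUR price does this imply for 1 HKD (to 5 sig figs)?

1 HKD ÷ 0.095639 = 10.456 INR
10.456 INR × 0.011360 = 0.11878 EUR

HKD/EUR = 0.11878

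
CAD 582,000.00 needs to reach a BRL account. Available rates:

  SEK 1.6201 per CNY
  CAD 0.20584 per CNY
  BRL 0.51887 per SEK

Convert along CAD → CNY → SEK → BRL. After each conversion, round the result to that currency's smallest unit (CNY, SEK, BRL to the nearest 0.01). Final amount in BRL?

BRL 2,376,805.23

CAD 582,000.00 ÷ 0.20584 = CNY 2,827,438.79
CNY 2,827,438.79 × 1.6201 = SEK 4,580,733.58
SEK 4,580,733.58 × 0.51887 = BRL 2,376,805.23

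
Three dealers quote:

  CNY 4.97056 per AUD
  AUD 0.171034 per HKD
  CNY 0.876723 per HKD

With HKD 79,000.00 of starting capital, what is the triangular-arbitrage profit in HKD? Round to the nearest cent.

Profit: HKD 2,470.75

Profitable loop is HKD → CNY → AUD → HKD:
HKD 79,000.00 × 0.876723 = CNY 69,261.12
CNY 69,261.12 ÷ 4.97056 = AUD 13,934.27
AUD 13,934.27 ÷ 0.171034 = HKD 81,470.75
Profit = HKD 81,470.75 − HKD 79,000.00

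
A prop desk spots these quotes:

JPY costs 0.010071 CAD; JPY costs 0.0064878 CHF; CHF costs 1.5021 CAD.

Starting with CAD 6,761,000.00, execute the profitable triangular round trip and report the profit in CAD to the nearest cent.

Profit: CAD 225,943.52

Profitable loop is CAD → CHF → JPY → CAD:
CAD 6,761,000.00 ÷ 1.5021 = CHF 4,501,031.89
CHF 4,501,031.89 ÷ 0.0064878 = JPY 693,768,595
JPY 693,768,595 × 0.010071 = CAD 6,986,943.52
Profit = CAD 6,986,943.52 − CAD 6,761,000.00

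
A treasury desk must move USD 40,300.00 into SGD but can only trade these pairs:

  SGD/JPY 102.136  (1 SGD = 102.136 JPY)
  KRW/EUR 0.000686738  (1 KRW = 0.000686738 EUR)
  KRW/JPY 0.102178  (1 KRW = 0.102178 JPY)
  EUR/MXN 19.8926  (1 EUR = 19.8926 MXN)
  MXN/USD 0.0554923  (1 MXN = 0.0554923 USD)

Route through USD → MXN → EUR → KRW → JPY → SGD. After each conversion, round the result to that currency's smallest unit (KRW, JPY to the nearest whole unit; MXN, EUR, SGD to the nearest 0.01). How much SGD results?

SGD 53,182.44

USD 40,300.00 ÷ 0.0554923 = MXN 726,226.88
MXN 726,226.88 ÷ 19.8926 = EUR 36,507.39
EUR 36,507.39 ÷ 0.000686738 = KRW 53,160,579
KRW 53,160,579 × 0.102178 = JPY 5,431,842
JPY 5,431,842 ÷ 102.136 = SGD 53,182.44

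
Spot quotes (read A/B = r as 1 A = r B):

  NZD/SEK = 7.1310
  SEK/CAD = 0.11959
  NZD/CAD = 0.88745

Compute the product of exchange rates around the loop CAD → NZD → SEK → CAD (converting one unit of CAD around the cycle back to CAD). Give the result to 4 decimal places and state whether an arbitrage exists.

0.9610 (arbitrage exists)

Around CAD → NZD → SEK → CAD: 1 ÷ 0.88745 × 7.1310 × 0.11959 = 0.960951
Product < 1; profitable direction is CAD → SEK → NZD → CAD.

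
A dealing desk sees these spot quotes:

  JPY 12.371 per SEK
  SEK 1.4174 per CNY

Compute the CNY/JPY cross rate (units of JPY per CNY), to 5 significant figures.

1 CNY × 1.4174 = 1.4174 SEK
1.4174 SEK × 12.371 = 17.5347 JPY

CNY/JPY = 17.535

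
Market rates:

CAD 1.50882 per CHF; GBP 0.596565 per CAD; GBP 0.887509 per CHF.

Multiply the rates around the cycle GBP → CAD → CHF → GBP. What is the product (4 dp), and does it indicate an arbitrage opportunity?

Around GBP → CAD → CHF → GBP: 1 ÷ 0.596565 ÷ 1.50882 × 0.887509 = 0.986001
Product < 1; profitable direction is GBP → CHF → CAD → GBP.

0.9860 (arbitrage exists)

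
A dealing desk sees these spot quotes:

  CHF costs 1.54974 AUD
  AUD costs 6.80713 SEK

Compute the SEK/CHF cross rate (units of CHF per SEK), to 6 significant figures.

SEK/CHF = 0.0947932

1 SEK ÷ 6.80713 = 0.146905 AUD
0.146905 AUD ÷ 1.54974 = 0.0947932 CHF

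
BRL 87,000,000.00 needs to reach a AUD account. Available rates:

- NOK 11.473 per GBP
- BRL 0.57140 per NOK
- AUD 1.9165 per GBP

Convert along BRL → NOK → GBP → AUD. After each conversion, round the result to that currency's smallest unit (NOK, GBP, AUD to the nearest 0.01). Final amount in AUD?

BRL 87,000,000.00 ÷ 0.57140 = NOK 152,257,612.88
NOK 152,257,612.88 ÷ 11.473 = GBP 13,270,950.31
GBP 13,270,950.31 × 1.9165 = AUD 25,433,776.27

AUD 25,433,776.27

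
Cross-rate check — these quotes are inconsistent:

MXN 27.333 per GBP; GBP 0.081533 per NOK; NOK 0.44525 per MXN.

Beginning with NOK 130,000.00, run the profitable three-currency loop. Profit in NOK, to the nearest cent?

Profit: NOK 1,014.30

Profitable loop is NOK → MXN → GBP → NOK:
NOK 130,000.00 ÷ 0.44525 = MXN 291,970.80
MXN 291,970.80 ÷ 27.333 = GBP 10,681.99
GBP 10,681.99 ÷ 0.081533 = NOK 131,014.30
Profit = NOK 131,014.30 − NOK 130,000.00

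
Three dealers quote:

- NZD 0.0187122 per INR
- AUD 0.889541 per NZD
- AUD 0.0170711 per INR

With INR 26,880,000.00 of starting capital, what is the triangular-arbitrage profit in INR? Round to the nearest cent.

Profitable loop is INR → AUD → NZD → INR:
INR 26,880,000.00 × 0.0170711 = AUD 458,871.17
AUD 458,871.17 ÷ 0.889541 = NZD 515,851.62
NZD 515,851.62 ÷ 0.0187122 = INR 27,567,662.93
Profit = INR 27,567,662.93 − INR 26,880,000.00

Profit: INR 687,662.93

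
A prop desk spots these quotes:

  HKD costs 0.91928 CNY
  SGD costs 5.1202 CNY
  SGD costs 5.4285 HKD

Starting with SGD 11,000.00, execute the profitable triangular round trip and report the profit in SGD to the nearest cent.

Profitable loop is SGD → CNY → HKD → SGD:
SGD 11,000.00 × 5.1202 = CNY 56,322.20
CNY 56,322.20 ÷ 0.91928 = HKD 61,267.73
HKD 61,267.73 ÷ 5.4285 = SGD 11,286.31
Profit = SGD 11,286.31 − SGD 11,000.00

Profit: SGD 286.31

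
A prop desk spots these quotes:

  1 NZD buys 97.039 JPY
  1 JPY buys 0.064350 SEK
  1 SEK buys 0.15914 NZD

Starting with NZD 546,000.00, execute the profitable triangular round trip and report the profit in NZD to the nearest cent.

Profit: NZD 3,437.66

Profitable loop is NZD → SEK → JPY → NZD:
NZD 546,000.00 ÷ 0.15914 = SEK 3,430,941.31
SEK 3,430,941.31 ÷ 0.064350 = JPY 53,316,881
JPY 53,316,881 ÷ 97.039 = NZD 549,437.66
Profit = NZD 549,437.66 − NZD 546,000.00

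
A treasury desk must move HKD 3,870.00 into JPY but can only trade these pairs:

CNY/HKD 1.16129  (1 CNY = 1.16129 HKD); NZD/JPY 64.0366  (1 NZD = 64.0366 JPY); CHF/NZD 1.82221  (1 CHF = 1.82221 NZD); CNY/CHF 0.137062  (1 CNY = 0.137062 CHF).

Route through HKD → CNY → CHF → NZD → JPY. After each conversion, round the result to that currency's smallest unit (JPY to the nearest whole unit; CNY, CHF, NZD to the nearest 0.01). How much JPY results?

HKD 3,870.00 ÷ 1.16129 = CNY 3,332.50
CNY 3,332.50 × 0.137062 = CHF 456.76
CHF 456.76 × 1.82221 = NZD 832.31
NZD 832.31 × 64.0366 = JPY 53,298

JPY 53,298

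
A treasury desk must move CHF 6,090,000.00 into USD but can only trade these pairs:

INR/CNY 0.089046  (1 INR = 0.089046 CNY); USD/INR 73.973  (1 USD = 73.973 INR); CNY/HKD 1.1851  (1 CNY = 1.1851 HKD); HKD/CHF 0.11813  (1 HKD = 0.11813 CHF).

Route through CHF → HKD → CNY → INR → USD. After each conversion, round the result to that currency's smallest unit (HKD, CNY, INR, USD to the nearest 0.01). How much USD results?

USD 6,604,112.20

CHF 6,090,000.00 ÷ 0.11813 = HKD 51,553,373.40
HKD 51,553,373.40 ÷ 1.1851 = CNY 43,501,285.46
CNY 43,501,285.46 ÷ 0.089046 = INR 488,525,991.73
INR 488,525,991.73 ÷ 73.973 = USD 6,604,112.20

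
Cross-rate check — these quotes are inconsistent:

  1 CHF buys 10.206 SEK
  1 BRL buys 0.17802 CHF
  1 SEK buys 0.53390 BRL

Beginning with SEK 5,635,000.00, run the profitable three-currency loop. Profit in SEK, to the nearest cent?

Profit: SEK 174,110.52

Profitable loop is SEK → CHF → BRL → SEK:
SEK 5,635,000.00 ÷ 10.206 = CHF 552,126.20
CHF 552,126.20 ÷ 0.17802 = BRL 3,101,484.10
BRL 3,101,484.10 ÷ 0.53390 = SEK 5,809,110.52
Profit = SEK 5,809,110.52 − SEK 5,635,000.00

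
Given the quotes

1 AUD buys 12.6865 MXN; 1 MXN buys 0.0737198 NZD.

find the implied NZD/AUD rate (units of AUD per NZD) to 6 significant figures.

NZD/AUD = 1.06924

1 NZD ÷ 0.0737198 = 13.5649 MXN
13.5649 MXN ÷ 12.6865 = 1.06924 AUD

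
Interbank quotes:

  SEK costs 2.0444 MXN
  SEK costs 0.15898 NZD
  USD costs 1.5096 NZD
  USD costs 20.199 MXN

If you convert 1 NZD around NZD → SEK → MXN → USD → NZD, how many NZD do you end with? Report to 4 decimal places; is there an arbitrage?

Around NZD → SEK → MXN → USD → NZD: 1 ÷ 0.15898 × 2.0444 ÷ 20.199 × 1.5096 = 0.961071
Product < 1; profitable direction is NZD → USD → MXN → SEK → NZD.

0.9611 (arbitrage exists)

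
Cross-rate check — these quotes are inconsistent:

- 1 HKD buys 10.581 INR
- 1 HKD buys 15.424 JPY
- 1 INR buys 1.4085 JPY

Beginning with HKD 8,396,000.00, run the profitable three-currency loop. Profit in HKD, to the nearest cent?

Profitable loop is HKD → JPY → INR → HKD:
HKD 8,396,000.00 × 15.424 = JPY 129,499,904
JPY 129,499,904 ÷ 1.4085 = INR 91,941,713.88
INR 91,941,713.88 ÷ 10.581 = HKD 8,689,321.79
Profit = HKD 8,689,321.79 − HKD 8,396,000.00

Profit: HKD 293,321.79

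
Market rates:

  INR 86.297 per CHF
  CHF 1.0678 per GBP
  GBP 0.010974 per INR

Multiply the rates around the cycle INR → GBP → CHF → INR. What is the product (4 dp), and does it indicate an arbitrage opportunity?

Around INR → GBP → CHF → INR: 1 × 0.010974 × 1.0678 × 86.297 = 1.011231
Product > 1; profitable direction is INR → GBP → CHF → INR.

1.0112 (arbitrage exists)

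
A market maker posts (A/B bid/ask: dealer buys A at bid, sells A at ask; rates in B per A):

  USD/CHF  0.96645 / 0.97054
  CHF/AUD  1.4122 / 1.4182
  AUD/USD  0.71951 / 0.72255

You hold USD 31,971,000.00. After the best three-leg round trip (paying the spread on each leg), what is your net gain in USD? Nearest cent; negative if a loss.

Net profit: USD 175,773.84

Best loop USD → AUD → CHF → USD:
USD 31,971,000.00 ÷ 0.72255 (buy AUD at ask) = AUD 44,247,456.92
AUD 44,247,456.92 ÷ 1.4182 (buy CHF at ask) = CHF 31,199,729.89
CHF 31,199,729.89 ÷ 0.97054 (buy USD at ask) = USD 32,146,773.84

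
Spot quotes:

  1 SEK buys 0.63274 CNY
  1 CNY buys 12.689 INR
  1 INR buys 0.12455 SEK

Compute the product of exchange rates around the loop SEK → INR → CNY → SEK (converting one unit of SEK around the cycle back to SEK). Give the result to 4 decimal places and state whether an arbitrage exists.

1.0000 (no arbitrage)

Around SEK → INR → CNY → SEK: 1 ÷ 0.12455 ÷ 12.689 ÷ 0.63274 = 1.000008
Product ≈ 1 (deviation 0.001%, within rounding noise).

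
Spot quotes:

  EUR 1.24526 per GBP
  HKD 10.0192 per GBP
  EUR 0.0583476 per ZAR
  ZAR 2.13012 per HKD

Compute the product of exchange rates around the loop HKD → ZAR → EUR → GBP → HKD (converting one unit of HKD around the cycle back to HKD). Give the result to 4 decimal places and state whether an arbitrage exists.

1.0000 (no arbitrage)

Around HKD → ZAR → EUR → GBP → HKD: 1 × 2.13012 × 0.0583476 ÷ 1.24526 × 10.0192 = 1.000000
Product ≈ 1 (deviation 0.000%, within rounding noise).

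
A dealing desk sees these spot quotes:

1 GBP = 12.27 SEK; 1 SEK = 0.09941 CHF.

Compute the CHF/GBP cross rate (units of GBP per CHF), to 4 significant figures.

CHF/GBP = 0.8198

1 CHF ÷ 0.09941 = 10.0594 SEK
10.0594 SEK ÷ 12.27 = 0.819833 GBP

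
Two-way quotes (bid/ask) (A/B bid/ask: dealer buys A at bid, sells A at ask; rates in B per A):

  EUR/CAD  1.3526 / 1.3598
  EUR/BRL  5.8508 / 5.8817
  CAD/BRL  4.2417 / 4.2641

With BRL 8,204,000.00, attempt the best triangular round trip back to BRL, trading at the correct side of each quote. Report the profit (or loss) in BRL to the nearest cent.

Net profit: BRL 74,249.02

Best loop BRL → CAD → EUR → BRL:
BRL 8,204,000.00 ÷ 4.2641 (buy CAD at ask) = CAD 1,923,969.89
CAD 1,923,969.89 ÷ 1.3598 (buy EUR at ask) = EUR 1,414,891.81
EUR 1,414,891.81 × 5.8508 (sell EUR at bid) = BRL 8,278,249.02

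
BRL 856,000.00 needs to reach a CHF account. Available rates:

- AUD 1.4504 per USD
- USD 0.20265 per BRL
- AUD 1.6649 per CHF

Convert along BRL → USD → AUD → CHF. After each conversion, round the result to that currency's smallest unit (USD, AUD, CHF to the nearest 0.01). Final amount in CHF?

CHF 151,119.33

BRL 856,000.00 × 0.20265 = USD 173,468.40
USD 173,468.40 × 1.4504 = AUD 251,598.57
AUD 251,598.57 ÷ 1.6649 = CHF 151,119.33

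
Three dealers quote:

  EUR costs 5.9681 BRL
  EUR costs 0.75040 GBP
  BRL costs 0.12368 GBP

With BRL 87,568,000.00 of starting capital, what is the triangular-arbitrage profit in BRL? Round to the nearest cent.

Profitable loop is BRL → EUR → GBP → BRL:
BRL 87,568,000.00 ÷ 5.9681 = EUR 14,672,676.40
EUR 14,672,676.40 × 0.75040 = GBP 11,010,376.37
GBP 11,010,376.37 ÷ 0.12368 = BRL 89,023,094.82
Profit = BRL 89,023,094.82 − BRL 87,568,000.00

Profit: BRL 1,455,094.82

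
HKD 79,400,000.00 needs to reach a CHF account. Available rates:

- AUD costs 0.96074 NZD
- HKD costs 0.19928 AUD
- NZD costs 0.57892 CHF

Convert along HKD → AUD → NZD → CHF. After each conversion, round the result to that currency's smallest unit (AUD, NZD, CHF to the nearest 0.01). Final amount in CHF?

CHF 8,800,526.26

HKD 79,400,000.00 × 0.19928 = AUD 15,822,832.00
AUD 15,822,832.00 × 0.96074 = NZD 15,201,627.62
NZD 15,201,627.62 × 0.57892 = CHF 8,800,526.26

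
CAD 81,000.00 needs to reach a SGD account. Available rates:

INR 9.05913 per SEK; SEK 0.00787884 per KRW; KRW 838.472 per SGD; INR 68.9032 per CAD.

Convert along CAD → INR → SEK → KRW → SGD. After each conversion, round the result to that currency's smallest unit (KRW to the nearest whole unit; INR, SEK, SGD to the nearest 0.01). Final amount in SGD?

SGD 93,258.21

CAD 81,000.00 × 68.9032 = INR 5,581,159.20
INR 5,581,159.20 ÷ 9.05913 = SEK 616,081.15
SEK 616,081.15 ÷ 0.00787884 = KRW 78,194,398
KRW 78,194,398 ÷ 838.472 = SGD 93,258.21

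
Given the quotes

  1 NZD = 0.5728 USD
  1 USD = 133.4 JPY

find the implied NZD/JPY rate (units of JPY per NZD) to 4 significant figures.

1 NZD × 0.5728 = 0.5728 USD
0.5728 USD × 133.4 = 76.4115 JPY

NZD/JPY = 76.41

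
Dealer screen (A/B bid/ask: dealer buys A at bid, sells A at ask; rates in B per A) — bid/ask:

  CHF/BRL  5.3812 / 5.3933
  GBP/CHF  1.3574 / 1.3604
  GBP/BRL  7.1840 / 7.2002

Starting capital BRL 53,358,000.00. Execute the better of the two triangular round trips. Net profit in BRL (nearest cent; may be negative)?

Best loop BRL → GBP → CHF → BRL:
BRL 53,358,000.00 ÷ 7.2002 (buy GBP at ask) = GBP 7,410,627.48
GBP 7,410,627.48 × 1.3574 (sell GBP at bid) = CHF 10,059,185.74
CHF 10,059,185.74 × 5.3812 (sell CHF at bid) = BRL 54,130,490.33

Net profit: BRL 772,490.33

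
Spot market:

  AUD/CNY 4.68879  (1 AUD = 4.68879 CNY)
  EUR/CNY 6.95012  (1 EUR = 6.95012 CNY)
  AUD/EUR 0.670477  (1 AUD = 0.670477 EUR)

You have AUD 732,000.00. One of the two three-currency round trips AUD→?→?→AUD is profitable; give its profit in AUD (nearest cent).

Profitable loop is AUD → CNY → EUR → AUD:
AUD 732,000.00 × 4.68879 = CNY 3,432,194.28
CNY 3,432,194.28 ÷ 6.95012 = EUR 493,832.38
EUR 493,832.38 ÷ 0.670477 = AUD 736,538.88
Profit = AUD 736,538.88 − AUD 732,000.00

Profit: AUD 4,538.88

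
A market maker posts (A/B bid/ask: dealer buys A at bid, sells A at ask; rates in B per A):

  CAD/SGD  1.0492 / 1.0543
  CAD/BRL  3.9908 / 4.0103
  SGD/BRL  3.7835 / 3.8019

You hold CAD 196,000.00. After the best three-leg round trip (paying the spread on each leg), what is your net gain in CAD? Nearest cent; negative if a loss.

Best loop CAD → BRL → SGD → CAD:
CAD 196,000.00 × 3.9908 (sell CAD at bid) = BRL 782,196.80
BRL 782,196.80 ÷ 3.8019 (buy SGD at ask) = SGD 205,738.39
SGD 205,738.39 ÷ 1.0543 (buy CAD at ask) = CAD 195,142.17

Net result: CAD -857.83 (no profitable arbitrage after spreads)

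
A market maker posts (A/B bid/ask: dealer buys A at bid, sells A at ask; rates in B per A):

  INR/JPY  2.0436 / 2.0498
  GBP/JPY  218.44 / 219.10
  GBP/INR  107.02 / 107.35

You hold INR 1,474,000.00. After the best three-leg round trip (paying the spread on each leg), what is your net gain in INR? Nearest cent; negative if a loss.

Net result: INR -2,650.16 (no profitable arbitrage after spreads)

Best loop INR → JPY → GBP → INR:
INR 1,474,000.00 × 2.0436 (sell INR at bid) = JPY 3,012,266
JPY 3,012,266 ÷ 219.10 (buy GBP at ask) = GBP 13,748.36
GBP 13,748.36 × 107.02 (sell GBP at bid) = INR 1,471,349.84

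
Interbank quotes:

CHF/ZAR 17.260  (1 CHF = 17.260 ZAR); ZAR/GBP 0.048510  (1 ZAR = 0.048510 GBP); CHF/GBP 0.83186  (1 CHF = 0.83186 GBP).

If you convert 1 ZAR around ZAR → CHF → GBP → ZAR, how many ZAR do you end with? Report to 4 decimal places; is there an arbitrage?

0.9935 (arbitrage exists)

Around ZAR → CHF → GBP → ZAR: 1 ÷ 17.260 × 0.83186 ÷ 0.048510 = 0.993524
Product < 1; profitable direction is ZAR → GBP → CHF → ZAR.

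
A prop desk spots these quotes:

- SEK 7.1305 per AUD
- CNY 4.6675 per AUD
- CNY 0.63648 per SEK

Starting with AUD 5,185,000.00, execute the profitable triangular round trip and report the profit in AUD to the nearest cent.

Profit: AUD 147,469.03

Profitable loop is AUD → CNY → SEK → AUD:
AUD 5,185,000.00 × 4.6675 = CNY 24,200,987.50
CNY 24,200,987.50 ÷ 0.63648 = SEK 38,023,170.41
SEK 38,023,170.41 ÷ 7.1305 = AUD 5,332,469.03
Profit = AUD 5,332,469.03 − AUD 5,185,000.00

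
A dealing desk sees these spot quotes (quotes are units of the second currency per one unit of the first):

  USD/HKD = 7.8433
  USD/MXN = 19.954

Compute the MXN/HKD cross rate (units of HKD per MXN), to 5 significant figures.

MXN/HKD = 0.39307

1 MXN ÷ 19.954 = 0.0501153 USD
0.0501153 USD × 7.8433 = 0.393069 HKD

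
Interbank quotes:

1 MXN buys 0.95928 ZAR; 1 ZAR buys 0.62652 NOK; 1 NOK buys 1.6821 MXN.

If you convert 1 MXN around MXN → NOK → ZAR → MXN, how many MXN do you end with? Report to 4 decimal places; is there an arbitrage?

0.9892 (arbitrage exists)

Around MXN → NOK → ZAR → MXN: 1 ÷ 1.6821 ÷ 0.62652 ÷ 0.95928 = 0.989163
Product < 1; profitable direction is MXN → ZAR → NOK → MXN.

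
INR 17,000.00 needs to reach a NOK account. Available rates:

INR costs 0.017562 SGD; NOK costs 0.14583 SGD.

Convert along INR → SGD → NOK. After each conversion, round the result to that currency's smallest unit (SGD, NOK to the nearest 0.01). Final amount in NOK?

NOK 2,047.25

INR 17,000.00 × 0.017562 = SGD 298.55
SGD 298.55 ÷ 0.14583 = NOK 2,047.25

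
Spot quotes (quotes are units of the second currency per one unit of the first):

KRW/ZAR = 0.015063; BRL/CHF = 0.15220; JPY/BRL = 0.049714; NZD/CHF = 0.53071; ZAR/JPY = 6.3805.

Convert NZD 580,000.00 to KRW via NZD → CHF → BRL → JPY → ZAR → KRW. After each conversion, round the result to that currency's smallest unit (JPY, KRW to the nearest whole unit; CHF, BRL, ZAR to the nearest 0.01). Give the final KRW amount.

NZD 580,000.00 × 0.53071 = CHF 307,811.80
CHF 307,811.80 ÷ 0.15220 = BRL 2,022,416.56
BRL 2,022,416.56 ÷ 0.049714 = JPY 40,681,027
JPY 40,681,027 ÷ 6.3805 = ZAR 6,375,836.85
ZAR 6,375,836.85 ÷ 0.015063 = KRW 423,278,022

KRW 423,278,022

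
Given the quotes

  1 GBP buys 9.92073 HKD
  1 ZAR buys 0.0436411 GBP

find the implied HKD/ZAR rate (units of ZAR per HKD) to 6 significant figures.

HKD/ZAR = 2.30973

1 HKD ÷ 9.92073 = 0.100799 GBP
0.100799 GBP ÷ 0.0436411 = 2.30973 ZAR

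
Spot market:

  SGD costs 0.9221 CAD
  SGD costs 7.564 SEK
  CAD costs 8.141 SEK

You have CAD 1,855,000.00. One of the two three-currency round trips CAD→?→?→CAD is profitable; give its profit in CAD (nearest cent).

Profitable loop is CAD → SGD → SEK → CAD:
CAD 1,855,000.00 ÷ 0.9221 = SGD 2,011,712.40
SGD 2,011,712.40 × 7.564 = SEK 15,216,592.56
SEK 15,216,592.56 ÷ 8.141 = CAD 1,869,130.64
Profit = CAD 1,869,130.64 − CAD 1,855,000.00

Profit: CAD 14,130.64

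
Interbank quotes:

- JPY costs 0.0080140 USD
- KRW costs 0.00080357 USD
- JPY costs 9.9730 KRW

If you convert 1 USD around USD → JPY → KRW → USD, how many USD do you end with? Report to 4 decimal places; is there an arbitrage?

Around USD → JPY → KRW → USD: 1 ÷ 0.0080140 × 9.9730 × 0.00080357 = 1.000000
Product ≈ 1 (deviation 0.000%, within rounding noise).

1.0000 (no arbitrage)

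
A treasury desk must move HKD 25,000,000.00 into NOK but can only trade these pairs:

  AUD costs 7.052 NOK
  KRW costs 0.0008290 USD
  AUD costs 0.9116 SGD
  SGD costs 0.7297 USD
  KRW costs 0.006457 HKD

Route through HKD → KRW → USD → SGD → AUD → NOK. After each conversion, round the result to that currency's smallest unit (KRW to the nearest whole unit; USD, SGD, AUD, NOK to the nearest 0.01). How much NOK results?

NOK 34,027,292.35

HKD 25,000,000.00 ÷ 0.006457 = KRW 3,871,767,074
KRW 3,871,767,074 × 0.0008290 = USD 3,209,694.90
USD 3,209,694.90 ÷ 0.7297 = SGD 4,398,649.99
SGD 4,398,649.99 ÷ 0.9116 = AUD 4,825,197.44
AUD 4,825,197.44 × 7.052 = NOK 34,027,292.35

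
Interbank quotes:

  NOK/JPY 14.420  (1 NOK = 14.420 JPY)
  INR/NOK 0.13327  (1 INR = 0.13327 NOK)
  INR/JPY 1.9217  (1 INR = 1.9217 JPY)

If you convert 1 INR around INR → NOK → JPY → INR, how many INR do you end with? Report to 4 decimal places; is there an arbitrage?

1.0000 (no arbitrage)

Around INR → NOK → JPY → INR: 1 × 0.13327 × 14.420 ÷ 1.9217 = 1.000028
Product ≈ 1 (deviation 0.003%, within rounding noise).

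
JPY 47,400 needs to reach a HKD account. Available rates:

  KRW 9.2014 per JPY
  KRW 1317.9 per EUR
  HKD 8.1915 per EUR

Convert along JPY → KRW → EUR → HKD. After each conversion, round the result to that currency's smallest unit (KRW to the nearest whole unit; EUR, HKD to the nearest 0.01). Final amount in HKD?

JPY 47,400 × 9.2014 = KRW 436,146
KRW 436,146 ÷ 1317.9 = EUR 330.94
EUR 330.94 × 8.1915 = HKD 2,710.90

HKD 2,710.90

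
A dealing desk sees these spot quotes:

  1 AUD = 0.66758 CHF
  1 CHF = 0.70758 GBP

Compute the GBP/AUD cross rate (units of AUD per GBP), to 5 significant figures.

1 GBP ÷ 0.70758 = 1.41327 CHF
1.41327 CHF ÷ 0.66758 = 2.117 AUD

GBP/AUD = 2.1170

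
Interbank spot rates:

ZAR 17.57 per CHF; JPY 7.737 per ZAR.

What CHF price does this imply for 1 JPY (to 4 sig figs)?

JPY/CHF = 0.007356

1 JPY ÷ 7.737 = 0.129249 ZAR
0.129249 ZAR ÷ 17.57 = 0.00735624 CHF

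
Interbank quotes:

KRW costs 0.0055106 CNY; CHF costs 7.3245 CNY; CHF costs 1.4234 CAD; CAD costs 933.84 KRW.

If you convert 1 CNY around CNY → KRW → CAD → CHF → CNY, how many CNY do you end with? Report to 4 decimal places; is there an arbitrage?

1.0000 (no arbitrage)

Around CNY → KRW → CAD → CHF → CNY: 1 ÷ 0.0055106 ÷ 933.84 ÷ 1.4234 × 7.3245 = 0.999953
Product ≈ 1 (deviation 0.005%, within rounding noise).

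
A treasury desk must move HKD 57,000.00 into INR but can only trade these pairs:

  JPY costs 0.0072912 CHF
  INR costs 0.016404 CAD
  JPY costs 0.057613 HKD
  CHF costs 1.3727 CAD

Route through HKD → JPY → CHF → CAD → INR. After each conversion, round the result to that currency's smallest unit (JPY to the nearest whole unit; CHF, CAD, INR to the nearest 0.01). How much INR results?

INR 603,641.79

HKD 57,000.00 ÷ 0.057613 = JPY 989,360
JPY 989,360 × 0.0072912 = CHF 7,213.62
CHF 7,213.62 × 1.3727 = CAD 9,902.14
CAD 9,902.14 ÷ 0.016404 = INR 603,641.79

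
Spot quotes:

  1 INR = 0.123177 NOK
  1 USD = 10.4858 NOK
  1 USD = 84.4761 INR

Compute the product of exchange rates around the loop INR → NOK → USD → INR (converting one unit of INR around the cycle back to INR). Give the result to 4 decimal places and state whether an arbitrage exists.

0.9923 (arbitrage exists)

Around INR → NOK → USD → INR: 1 × 0.123177 ÷ 10.4858 × 84.4761 = 0.992343
Product < 1; profitable direction is INR → USD → NOK → INR.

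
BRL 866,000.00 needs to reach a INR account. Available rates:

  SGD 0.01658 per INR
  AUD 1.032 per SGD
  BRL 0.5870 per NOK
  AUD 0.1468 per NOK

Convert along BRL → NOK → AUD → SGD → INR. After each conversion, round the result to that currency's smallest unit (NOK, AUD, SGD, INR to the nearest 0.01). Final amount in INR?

BRL 866,000.00 ÷ 0.5870 = NOK 1,475,298.13
NOK 1,475,298.13 × 0.1468 = AUD 216,573.77
AUD 216,573.77 ÷ 1.032 = SGD 209,858.30
SGD 209,858.30 ÷ 0.01658 = INR 12,657,316.04

INR 12,657,316.04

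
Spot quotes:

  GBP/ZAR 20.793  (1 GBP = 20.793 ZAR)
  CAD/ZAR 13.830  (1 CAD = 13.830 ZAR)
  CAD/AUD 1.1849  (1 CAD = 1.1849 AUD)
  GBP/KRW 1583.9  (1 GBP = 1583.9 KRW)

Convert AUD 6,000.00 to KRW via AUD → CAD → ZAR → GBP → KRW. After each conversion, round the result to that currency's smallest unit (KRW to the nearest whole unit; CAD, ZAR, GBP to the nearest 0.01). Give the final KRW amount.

AUD 6,000.00 ÷ 1.1849 = CAD 5,063.72
CAD 5,063.72 × 13.830 = ZAR 70,031.25
ZAR 70,031.25 ÷ 20.793 = GBP 3,368.02
GBP 3,368.02 × 1583.9 = KRW 5,334,607

KRW 5,334,607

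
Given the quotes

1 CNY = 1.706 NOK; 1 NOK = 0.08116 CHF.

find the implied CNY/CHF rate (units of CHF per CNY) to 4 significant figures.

1 CNY × 1.706 = 1.706 NOK
1.706 NOK × 0.08116 = 0.138459 CHF

CNY/CHF = 0.1385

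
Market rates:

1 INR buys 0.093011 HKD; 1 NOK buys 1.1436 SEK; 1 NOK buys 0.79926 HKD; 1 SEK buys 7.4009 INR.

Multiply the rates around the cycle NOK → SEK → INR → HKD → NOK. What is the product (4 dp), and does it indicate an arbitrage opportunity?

0.9849 (arbitrage exists)

Around NOK → SEK → INR → HKD → NOK: 1 × 1.1436 × 7.4009 × 0.093011 ÷ 0.79926 = 0.984929
Product < 1; profitable direction is NOK → HKD → INR → SEK → NOK.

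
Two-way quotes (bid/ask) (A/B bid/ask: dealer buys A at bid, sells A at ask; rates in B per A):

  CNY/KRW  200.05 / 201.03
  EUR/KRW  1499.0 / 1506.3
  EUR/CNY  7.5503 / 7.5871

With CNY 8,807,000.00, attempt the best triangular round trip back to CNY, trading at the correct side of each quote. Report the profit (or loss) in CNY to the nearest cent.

Net profit: CNY 24,191.13

Best loop CNY → KRW → EUR → CNY:
CNY 8,807,000.00 × 200.05 (sell CNY at bid) = KRW 1,761,840,350
KRW 1,761,840,350 ÷ 1506.3 (buy EUR at ask) = EUR 1,169,647.71
EUR 1,169,647.71 × 7.5503 (sell EUR at bid) = CNY 8,831,191.13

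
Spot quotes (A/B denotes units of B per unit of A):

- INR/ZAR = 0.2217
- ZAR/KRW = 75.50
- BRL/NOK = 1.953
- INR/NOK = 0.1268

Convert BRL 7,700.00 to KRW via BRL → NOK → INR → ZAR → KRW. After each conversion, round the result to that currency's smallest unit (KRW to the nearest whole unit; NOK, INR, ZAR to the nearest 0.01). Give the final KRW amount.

BRL 7,700.00 × 1.953 = NOK 15,038.10
NOK 15,038.10 ÷ 0.1268 = INR 118,597.00
INR 118,597.00 × 0.2217 = ZAR 26,292.95
ZAR 26,292.95 × 75.50 = KRW 1,985,118

KRW 1,985,118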